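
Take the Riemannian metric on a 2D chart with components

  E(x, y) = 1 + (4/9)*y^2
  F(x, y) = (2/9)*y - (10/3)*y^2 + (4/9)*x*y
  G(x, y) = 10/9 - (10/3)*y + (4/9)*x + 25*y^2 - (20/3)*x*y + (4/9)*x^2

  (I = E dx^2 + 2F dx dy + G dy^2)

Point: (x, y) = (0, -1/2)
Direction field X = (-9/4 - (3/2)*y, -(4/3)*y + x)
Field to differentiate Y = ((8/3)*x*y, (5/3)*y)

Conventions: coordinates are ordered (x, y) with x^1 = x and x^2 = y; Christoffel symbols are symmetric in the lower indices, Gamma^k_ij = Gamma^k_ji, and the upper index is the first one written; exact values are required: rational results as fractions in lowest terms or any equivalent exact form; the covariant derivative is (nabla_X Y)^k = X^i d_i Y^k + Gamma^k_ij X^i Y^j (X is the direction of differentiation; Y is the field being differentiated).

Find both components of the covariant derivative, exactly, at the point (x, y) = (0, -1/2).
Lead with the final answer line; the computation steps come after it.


Answer: (nabla_X Y)^x = 1844/987, (nabla_X Y)^y = 6605/2961

E = 10/9, F = -17/18, G = 325/36 at the point
E_x = 0, E_y = -4/9, F_x = -2/9, F_y = 32/9, G_x = 34/9, G_y = -85/3
EG - F^2 = 329/36;  g^inv = (36/329) * [[325/36, 17/18], [17/18, 10/9]]
first-kind symbols [ij,l] = (1/2)(d_i g_jl + d_j g_il - d_l g_ij): [xx,x] = E_x/2 = 0, [xx,y] = F_x - E_y/2 = 0, [xy,x] = E_y/2 = -2/9, [xy,y] = G_x/2 = 17/9, [yy,x] = F_y - G_x/2 = 5/3, [yy,y] = G_y/2 = -85/6
Gamma^x_ij = (G*[ij,x] - F*[ij,y])/(EG - F^2), Gamma^y_ij = (E*[ij,y] - F*[ij,x])/(EG - F^2)
Gamma_xxx = 0, Gamma_xxy = -8/329, Gamma_xyy = 60/329, Gamma_yxx = 0, Gamma_yxy = 68/329, Gamma_yyy = -510/329
X = (-3/2, 2/3), Y = (0, -5/6) at the point


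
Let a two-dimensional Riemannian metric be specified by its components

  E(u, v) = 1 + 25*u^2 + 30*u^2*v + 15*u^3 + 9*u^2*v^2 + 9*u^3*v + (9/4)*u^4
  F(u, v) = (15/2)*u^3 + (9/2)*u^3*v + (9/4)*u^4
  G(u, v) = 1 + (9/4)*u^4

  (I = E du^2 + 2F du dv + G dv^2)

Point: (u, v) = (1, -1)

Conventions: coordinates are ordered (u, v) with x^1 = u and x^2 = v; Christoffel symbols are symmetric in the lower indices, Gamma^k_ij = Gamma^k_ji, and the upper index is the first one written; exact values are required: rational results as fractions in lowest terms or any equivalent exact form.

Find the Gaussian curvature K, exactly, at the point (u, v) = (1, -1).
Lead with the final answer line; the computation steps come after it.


Answer: K = -36/961

E = 53/4, F = 21/4, G = 13/4, EG - F^2 = 31/2 at the point
E_u = 35, E_v = 21, F_u = 18, F_v = 9/2, G_u = 9, G_v = 0
E_vv = 18, F_uv = 27/2, G_uu = 27
The intrinsic route: Brioschi's K = (det M1 - det M2)/(EG - F^2)^2.
M1 = [[-E_vv/2 + F_uv - G_uu/2, E_u/2, F_u - E_v/2], [F_v - G_u/2, E, F], [G_v/2, F, G]] = [[-9, 35/2, 15/2], [0, 53/4, 21/4], [0, 21/4, 13/4]]; det M1 = -279/2
M2 = [[0, E_v/2, G_u/2], [E_v/2, E, F], [G_u/2, F, G]] = [[0, 21/2, 9/2], [21/2, 53/4, 21/4], [9/2, 21/4, 13/4]]; det M2 = -261/2
det M1 - det M2 = -9; K = -9 / (31/2)^2 = -36/961


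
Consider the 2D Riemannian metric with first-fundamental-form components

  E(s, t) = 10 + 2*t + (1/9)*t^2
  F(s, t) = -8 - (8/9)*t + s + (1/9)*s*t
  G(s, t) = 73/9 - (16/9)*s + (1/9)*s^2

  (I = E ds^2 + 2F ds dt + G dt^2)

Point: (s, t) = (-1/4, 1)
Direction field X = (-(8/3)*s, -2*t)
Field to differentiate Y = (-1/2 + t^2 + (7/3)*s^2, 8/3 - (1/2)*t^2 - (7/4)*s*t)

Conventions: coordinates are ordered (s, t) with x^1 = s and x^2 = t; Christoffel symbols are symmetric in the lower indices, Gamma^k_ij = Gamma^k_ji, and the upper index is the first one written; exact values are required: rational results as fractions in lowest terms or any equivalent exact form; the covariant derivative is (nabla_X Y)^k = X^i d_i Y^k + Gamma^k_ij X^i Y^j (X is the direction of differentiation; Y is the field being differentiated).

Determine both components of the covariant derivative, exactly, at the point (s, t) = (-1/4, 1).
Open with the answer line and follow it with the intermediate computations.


Answer: (nabla_X Y)^s = -40393/8499, (nabla_X Y)^t = -4241/67992

E = 109/9, F = -55/6, G = 137/16 at the point
E_s = 0, E_t = 20/9, F_s = 10/9, F_t = -11/12, G_s = -11/6, G_t = 0
EG - F^2 = 2833/144;  g^inv = (144/2833) * [[137/16, 55/6], [55/6, 109/9]]
first-kind symbols [ij,l] = (1/2)(d_i g_jl + d_j g_il - d_l g_ij): [ss,s] = E_s/2 = 0, [ss,t] = F_s - E_t/2 = 0, [st,s] = E_t/2 = 10/9, [st,t] = G_s/2 = -11/12, [tt,s] = F_t - G_s/2 = 0, [tt,t] = G_t/2 = 0
Gamma^s_ij = (G*[ij,s] - F*[ij,t])/(EG - F^2), Gamma^t_ij = (E*[ij,t] - F*[ij,s])/(EG - F^2)
Gamma_sss = 0, Gamma_sst = 160/2833, Gamma_stt = 0, Gamma_tss = 0, Gamma_tst = -132/2833, Gamma_ttt = 0
X = (2/3, -2), Y = (31/48, 125/48) at the point


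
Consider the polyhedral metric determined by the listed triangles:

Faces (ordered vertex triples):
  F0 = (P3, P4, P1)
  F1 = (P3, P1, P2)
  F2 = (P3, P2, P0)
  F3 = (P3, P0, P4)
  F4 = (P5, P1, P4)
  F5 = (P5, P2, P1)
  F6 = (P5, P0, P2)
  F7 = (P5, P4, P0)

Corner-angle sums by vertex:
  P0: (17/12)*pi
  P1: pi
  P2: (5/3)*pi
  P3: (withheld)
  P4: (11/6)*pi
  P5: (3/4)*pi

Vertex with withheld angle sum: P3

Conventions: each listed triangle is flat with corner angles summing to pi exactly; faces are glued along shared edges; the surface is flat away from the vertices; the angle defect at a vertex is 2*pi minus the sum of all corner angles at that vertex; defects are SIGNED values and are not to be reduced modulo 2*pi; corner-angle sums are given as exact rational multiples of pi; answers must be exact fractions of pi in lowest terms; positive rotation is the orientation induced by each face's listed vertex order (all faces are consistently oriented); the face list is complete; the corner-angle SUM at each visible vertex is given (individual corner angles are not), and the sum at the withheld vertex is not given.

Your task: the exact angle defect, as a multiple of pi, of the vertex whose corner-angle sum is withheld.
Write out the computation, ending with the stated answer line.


V = 6, E = 12, F = 8; chi = V - E + F = 2
Gauss-Bonnet: total defect = 2*pi*chi = 4*pi; visible defects sum to (10/3)*pi

Answer: defect(P3) = (2/3)*pi


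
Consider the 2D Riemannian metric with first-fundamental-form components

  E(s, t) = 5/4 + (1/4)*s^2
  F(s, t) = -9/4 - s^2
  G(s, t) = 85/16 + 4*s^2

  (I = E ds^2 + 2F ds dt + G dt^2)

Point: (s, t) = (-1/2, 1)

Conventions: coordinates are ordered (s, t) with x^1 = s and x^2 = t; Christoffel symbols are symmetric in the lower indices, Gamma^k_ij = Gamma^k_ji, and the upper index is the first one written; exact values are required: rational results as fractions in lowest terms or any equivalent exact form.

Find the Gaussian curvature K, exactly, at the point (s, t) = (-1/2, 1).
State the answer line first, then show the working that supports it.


Answer: K = -413696/271441

E = 21/16, F = -5/2, G = 101/16, EG - F^2 = 521/256 at the point
E_s = -1/4, E_t = 0, F_s = 1, F_t = 0, G_s = -4, G_t = 0
E_tt = 0, F_st = 0, G_ss = 8
By Brioschi, K is (det M1 - det M2) divided by (EG - F^2) squared.
M1 = [[-E_tt/2 + F_st - G_ss/2, E_s/2, F_s - E_t/2], [F_t - G_s/2, E, F], [G_t/2, F, G]] = [[-4, -1/8, 1], [2, 21/16, -5/2], [0, -5/2, 101/16]]; det M1 = -185/16
M2 = [[0, E_t/2, G_s/2], [E_t/2, E, F], [G_s/2, F, G]] = [[0, 0, -2], [0, 21/16, -5/2], [-2, -5/2, 101/16]]; det M2 = -21/4
det M1 - det M2 = -101/16; K = -101/16 / (521/256)^2 = -413696/271441


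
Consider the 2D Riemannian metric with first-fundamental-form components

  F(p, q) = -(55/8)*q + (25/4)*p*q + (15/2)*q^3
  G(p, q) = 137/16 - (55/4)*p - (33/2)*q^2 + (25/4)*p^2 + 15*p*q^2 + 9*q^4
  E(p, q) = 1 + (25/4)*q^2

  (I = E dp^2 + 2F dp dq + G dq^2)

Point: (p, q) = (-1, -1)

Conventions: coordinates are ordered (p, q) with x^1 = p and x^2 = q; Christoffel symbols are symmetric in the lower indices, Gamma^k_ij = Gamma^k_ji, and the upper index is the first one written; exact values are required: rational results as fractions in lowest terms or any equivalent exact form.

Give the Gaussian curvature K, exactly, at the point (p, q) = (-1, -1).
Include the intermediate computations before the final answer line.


E = 29/4, F = 45/8, G = 97/16, EG - F^2 = 197/16 at the point
E_p = 0, E_q = -25/2, F_p = -25/4, F_q = 75/8, G_p = -45/4, G_q = 27
E_qq = 25/2, F_pq = 25/4, G_pp = 25/2
By Brioschi, K is (det M1 - det M2) divided by (EG - F^2) squared.
M1 = [[-E_qq/2 + F_pq - G_pp/2, E_p/2, F_p - E_q/2], [F_q - G_p/2, E, F], [G_q/2, F, G]] = [[-25/4, 0, 0], [15, 29/4, 45/8], [27/2, 45/8, 97/16]]; det M1 = -4925/64
M2 = [[0, E_q/2, G_p/2], [E_q/2, E, F], [G_p/2, F, G]] = [[0, -25/4, -45/8], [-25/4, 29/4, 45/8], [-45/8, 45/8, 97/16]]; det M2 = -4525/64
det M1 - det M2 = -25/4; K = -25/4 / (197/16)^2 = -1600/38809

Answer: K = -1600/38809


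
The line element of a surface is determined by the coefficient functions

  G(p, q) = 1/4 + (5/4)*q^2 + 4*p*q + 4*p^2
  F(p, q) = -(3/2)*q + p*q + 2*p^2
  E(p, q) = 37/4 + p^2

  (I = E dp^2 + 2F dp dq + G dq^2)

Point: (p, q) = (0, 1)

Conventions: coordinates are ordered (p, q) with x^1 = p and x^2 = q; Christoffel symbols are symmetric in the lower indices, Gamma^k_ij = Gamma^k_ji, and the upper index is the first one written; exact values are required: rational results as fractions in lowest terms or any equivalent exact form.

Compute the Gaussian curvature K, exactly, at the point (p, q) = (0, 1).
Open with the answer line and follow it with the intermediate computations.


Answer: K = -268/8649

E = 37/4, F = -3/2, G = 3/2, EG - F^2 = 93/8 at the point
E_p = 0, E_q = 0, F_p = 1, F_q = -3/2, G_p = 4, G_q = 5/2
E_qq = 0, F_pq = 1, G_pp = 8
Apply the Brioschi formula K = (det M1 - det M2)/(EG - F^2)^2 over the derivative matrices of E, F, G.
M1 = [[-E_qq/2 + F_pq - G_pp/2, E_p/2, F_p - E_q/2], [F_q - G_p/2, E, F], [G_q/2, F, G]] = [[-3, 0, 1], [-7/2, 37/4, -3/2], [5/4, -3/2, 3/2]]; det M1 = -659/16
M2 = [[0, E_q/2, G_p/2], [E_q/2, E, F], [G_p/2, F, G]] = [[0, 0, 2], [0, 37/4, -3/2], [2, -3/2, 3/2]]; det M2 = -37
det M1 - det M2 = -67/16; K = -67/16 / (93/8)^2 = -268/8649


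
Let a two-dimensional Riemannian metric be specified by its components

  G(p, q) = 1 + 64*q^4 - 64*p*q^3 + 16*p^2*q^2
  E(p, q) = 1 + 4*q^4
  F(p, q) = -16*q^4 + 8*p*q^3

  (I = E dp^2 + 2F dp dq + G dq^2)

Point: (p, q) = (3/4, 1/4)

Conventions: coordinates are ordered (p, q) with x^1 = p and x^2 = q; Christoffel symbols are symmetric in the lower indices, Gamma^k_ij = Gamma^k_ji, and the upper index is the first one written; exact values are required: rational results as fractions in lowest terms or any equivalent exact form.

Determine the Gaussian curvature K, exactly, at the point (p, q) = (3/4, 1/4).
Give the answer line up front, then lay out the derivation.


Answer: K = -4096/4761

E = 65/64, F = 1/32, G = 17/16, EG - F^2 = 69/64 at the point
E_p = 0, E_q = 1/4, F_p = 1/8, F_q = 1/8, G_p = 1/2, G_q = -1/2
E_qq = 3, F_pq = 3/2, G_pp = 2
Brioschi: K = (det M1 - det M2) / (EG - F^2)^2 with the standard first/second-derivative matrices M1, M2.
M1 = [[-E_qq/2 + F_pq - G_pp/2, E_p/2, F_p - E_q/2], [F_q - G_p/2, E, F], [G_q/2, F, G]] = [[-1, 0, 0], [-1/8, 65/64, 1/32], [-1/4, 1/32, 17/16]]; det M1 = -69/64
M2 = [[0, E_q/2, G_p/2], [E_q/2, E, F], [G_p/2, F, G]] = [[0, 1/8, 1/4], [1/8, 65/64, 1/32], [1/4, 1/32, 17/16]]; det M2 = -5/64
det M1 - det M2 = -1; K = -1 / (69/64)^2 = -4096/4761


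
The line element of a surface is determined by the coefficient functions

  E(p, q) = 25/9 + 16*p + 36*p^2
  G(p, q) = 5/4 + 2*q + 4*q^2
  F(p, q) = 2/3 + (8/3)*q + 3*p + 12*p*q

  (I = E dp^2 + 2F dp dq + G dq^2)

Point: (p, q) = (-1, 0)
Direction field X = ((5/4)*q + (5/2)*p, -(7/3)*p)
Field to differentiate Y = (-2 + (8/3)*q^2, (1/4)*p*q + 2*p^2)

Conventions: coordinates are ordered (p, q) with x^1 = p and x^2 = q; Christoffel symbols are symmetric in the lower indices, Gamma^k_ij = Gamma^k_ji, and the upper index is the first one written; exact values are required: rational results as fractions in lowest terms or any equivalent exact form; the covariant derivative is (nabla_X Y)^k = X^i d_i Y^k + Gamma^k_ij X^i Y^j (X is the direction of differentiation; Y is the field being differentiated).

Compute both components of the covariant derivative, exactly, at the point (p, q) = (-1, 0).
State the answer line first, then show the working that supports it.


Answer: (nabla_X Y)^p = -6608/829, (nabla_X Y)^q = 102173/9948

E = 205/9, F = -7/3, G = 5/4 at the point
E_p = -56, E_q = 0, F_p = 3, F_q = -28/3, G_p = 0, G_q = 2
EG - F^2 = 829/36;  g^inv = (36/829) * [[5/4, 7/3], [7/3, 205/9]]
first-kind symbols [ij,l] = (1/2)(d_i g_jl + d_j g_il - d_l g_ij): [pp,p] = E_p/2 = -28, [pp,q] = F_p - E_q/2 = 3, [pq,p] = E_q/2 = 0, [pq,q] = G_p/2 = 0, [qq,p] = F_q - G_p/2 = -28/3, [qq,q] = G_q/2 = 1
Gamma^p_ij = (G*[ij,p] - F*[ij,q])/(EG - F^2), Gamma^q_ij = (E*[ij,q] - F*[ij,p])/(EG - F^2)
Gamma_ppp = -1008/829, Gamma_ppq = 0, Gamma_pqq = -336/829, Gamma_qpp = 108/829, Gamma_qpq = 0, Gamma_qqq = 36/829
X = (-5/2, 7/3), Y = (-2, 2) at the point


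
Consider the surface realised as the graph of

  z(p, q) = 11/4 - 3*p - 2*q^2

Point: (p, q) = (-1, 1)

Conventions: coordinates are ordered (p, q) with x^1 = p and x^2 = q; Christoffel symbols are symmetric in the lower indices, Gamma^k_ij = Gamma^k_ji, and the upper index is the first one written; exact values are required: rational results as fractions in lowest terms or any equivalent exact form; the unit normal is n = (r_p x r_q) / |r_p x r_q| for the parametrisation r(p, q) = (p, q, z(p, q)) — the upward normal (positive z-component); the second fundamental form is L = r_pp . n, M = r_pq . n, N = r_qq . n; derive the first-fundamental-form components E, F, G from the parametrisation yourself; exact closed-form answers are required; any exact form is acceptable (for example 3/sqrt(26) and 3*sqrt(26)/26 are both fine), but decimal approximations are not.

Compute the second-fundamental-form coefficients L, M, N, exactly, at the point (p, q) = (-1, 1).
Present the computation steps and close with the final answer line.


z_p = -3, z_q = -4, z_pp = 0, z_pq = 0, z_qq = -4
E = 10, F = 12, G = 17; answer radicand W^2 = 26
unnormalised second-form numerators: l = 0, m = 0, n = -4; L = l/sqrt(26), and similarly M = m/sqrt(W^2), N = n/sqrt(W^2)

Answer: L = 0, M = 0, N = -2*sqrt(26)/13


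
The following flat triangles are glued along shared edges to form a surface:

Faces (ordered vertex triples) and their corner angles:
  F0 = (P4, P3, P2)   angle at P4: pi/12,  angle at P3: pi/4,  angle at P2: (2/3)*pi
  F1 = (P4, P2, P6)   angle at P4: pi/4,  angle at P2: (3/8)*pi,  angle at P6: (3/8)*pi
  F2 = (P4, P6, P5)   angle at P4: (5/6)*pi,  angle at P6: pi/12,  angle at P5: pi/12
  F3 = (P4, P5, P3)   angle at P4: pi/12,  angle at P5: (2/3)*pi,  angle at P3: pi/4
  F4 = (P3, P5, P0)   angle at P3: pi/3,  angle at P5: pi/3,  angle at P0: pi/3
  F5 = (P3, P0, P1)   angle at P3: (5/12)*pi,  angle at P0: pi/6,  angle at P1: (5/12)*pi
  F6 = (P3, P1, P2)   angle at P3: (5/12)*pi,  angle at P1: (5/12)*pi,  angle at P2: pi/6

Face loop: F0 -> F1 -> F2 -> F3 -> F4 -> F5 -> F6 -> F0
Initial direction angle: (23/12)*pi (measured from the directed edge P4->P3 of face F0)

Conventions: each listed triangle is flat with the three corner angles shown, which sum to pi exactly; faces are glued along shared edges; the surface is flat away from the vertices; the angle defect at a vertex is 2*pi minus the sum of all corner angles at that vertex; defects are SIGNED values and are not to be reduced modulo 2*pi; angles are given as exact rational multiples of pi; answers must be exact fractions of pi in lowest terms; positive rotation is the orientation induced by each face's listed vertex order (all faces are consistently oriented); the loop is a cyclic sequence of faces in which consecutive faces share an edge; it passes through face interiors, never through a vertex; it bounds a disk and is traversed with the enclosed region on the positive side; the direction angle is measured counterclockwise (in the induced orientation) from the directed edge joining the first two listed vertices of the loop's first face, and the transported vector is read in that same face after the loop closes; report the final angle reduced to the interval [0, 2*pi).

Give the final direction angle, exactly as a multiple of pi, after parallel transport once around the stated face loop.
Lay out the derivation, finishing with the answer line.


enclosed vertex P3: corner angles sum to (5/3)*pi, defect = 2*pi - (5/3)*pi = pi/3
enclosed vertex P4: corner angles sum to (5/4)*pi, defect = 2*pi - (5/4)*pi = (3/4)*pi
the rotation equals the total enclosed defect, so the final angle is initial + defects (mod 2*pi)
final angle = (23/12)*pi + (13/12)*pi = pi (mod 2*pi)

Answer: final direction angle = pi


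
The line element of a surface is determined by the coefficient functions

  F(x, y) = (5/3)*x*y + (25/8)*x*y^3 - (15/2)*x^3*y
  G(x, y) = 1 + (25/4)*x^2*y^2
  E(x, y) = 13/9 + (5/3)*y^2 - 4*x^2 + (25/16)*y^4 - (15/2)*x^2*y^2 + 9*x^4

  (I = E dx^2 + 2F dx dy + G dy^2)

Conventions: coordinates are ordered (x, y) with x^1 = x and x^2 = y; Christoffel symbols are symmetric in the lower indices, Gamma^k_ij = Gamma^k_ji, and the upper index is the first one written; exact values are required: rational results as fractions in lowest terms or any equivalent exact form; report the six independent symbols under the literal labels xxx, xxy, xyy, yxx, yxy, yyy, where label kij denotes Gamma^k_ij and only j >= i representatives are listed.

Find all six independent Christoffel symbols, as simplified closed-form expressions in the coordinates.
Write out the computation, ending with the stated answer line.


E = 13/9 + (5/3)*y^2 - 4*x^2 + (25/16)*y^4 - (15/2)*x^2*y^2 + 9*x^4; F = (5/3)*x*y + (25/8)*x*y^3 - (15/2)*x^3*y; G = 1 + (25/4)*x^2*y^2
Gamma^k_ij = (1/2) g^{kl} (d_i g_jl + d_j g_il - d_l g_ij), with g^inv = (1/(EG-F^2)) [[G, -F], [-F, E]]
first partials: E_x = -8*x - 15*x*y^2 + 36*x^3, E_y = (10/3)*y + (25/4)*y^3 - 15*x^2*y, F_x = (5/3)*y + (25/8)*y^3 - (45/2)*x^2*y, F_y = (5/3)*x + (75/8)*x*y^2 - (15/2)*x^3, G_x = (25/2)*x*y^2, G_y = (25/2)*x^2*y
D = EG - F^2 = 13/9 + (5/3)*y^2 - 4*x^2 + (25/16)*y^4 - (5/4)*x^2*y^2 + 9*x^4
expanded: Gamma^x_xx = (G E_x - 2F F_x + F E_y)/(2D), Gamma^x_xy = (G E_y - F G_x)/(2D), Gamma^x_yy = (2G F_y - G G_x - F G_y)/(2D), Gamma^y_xx = (2E F_x - E E_y - F E_x)/(2D), Gamma^y_xy = (E G_x - F E_y)/(2D), Gamma^y_yy = (E G_y - 2F F_y + F G_x)/(2D); substitute and cancel common factors

Answer: Gamma_xxx = (2592*x^3 - 1080*x*y^2 - 576*x)/(1296*x^4 - 180*x^2*y^2 - 576*x^2 + 225*y^4 + 240*y^2 + 208), Gamma_xxy = (-1080*x^2*y + 450*y^3 + 240*y)/(1296*x^4 - 180*x^2*y^2 - 576*x^2 + 225*y^4 + 240*y^2 + 208), Gamma_xyy = (-1080*x^3 + 450*x*y^2 + 240*x)/(1296*x^4 - 180*x^2*y^2 - 576*x^2 + 225*y^4 + 240*y^2 + 208), Gamma_yxx = -2160*x^2*y/(1296*x^4 - 180*x^2*y^2 - 576*x^2 + 225*y^4 + 240*y^2 + 208), Gamma_yxy = 900*x*y^2/(1296*x^4 - 180*x^2*y^2 - 576*x^2 + 225*y^4 + 240*y^2 + 208), Gamma_yyy = 900*x^2*y/(1296*x^4 - 180*x^2*y^2 - 576*x^2 + 225*y^4 + 240*y^2 + 208)


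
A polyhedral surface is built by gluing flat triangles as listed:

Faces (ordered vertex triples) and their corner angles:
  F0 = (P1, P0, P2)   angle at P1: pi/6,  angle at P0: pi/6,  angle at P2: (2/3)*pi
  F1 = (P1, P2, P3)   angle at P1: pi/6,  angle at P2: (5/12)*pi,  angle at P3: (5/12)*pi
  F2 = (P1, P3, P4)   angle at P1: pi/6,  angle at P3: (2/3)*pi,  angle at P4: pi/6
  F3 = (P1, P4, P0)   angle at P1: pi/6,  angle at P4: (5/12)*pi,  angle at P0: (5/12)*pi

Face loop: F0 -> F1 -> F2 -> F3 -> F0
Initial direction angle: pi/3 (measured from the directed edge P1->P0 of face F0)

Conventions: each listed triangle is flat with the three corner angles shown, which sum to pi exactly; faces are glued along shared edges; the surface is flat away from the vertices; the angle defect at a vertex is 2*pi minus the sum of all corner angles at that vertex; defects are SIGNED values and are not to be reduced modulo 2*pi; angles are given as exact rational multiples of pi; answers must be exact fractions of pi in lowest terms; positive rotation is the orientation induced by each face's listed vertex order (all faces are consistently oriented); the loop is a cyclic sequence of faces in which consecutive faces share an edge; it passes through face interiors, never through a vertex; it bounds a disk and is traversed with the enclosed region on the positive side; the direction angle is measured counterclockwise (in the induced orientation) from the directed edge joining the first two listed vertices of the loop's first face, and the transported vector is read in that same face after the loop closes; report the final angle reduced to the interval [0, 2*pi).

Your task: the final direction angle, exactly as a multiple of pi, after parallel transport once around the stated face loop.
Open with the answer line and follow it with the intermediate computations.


Answer: final direction angle = (5/3)*pi

enclosed vertex P1: corner angles sum to (2/3)*pi, defect = 2*pi - (2/3)*pi = (4/3)*pi
summing the enclosed defects onto the initial angle, mod 2*pi in the induced orientation:
final angle = pi/3 + (4/3)*pi = (5/3)*pi (mod 2*pi)


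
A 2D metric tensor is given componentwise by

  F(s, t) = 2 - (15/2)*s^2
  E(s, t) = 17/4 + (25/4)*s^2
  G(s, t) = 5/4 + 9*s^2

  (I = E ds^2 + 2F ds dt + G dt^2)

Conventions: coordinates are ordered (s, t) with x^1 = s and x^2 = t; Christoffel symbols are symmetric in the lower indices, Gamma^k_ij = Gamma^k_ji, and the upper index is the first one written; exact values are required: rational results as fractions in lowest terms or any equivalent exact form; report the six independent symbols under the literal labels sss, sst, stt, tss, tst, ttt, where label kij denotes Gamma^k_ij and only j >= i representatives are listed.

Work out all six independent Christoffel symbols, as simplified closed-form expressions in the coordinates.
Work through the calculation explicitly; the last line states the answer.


E = 17/4 + (25/4)*s^2; F = 2 - (15/2)*s^2; G = 5/4 + 9*s^2
Gamma^k_ij = (1/2) g^{kl} (d_i g_jl + d_j g_il - d_l g_ij), with g^inv = (1/(EG-F^2)) [[G, -F], [-F, E]]
first partials: E_s = (25/2)*s, E_t = 0, F_s = -15*s, F_t = 0, G_s = 18*s, G_t = 0
D = EG - F^2 = 21/16 + (1217/16)*s^2
expanded: Gamma^s_ss = (G E_s - 2F F_s + F E_t)/(2D), Gamma^s_st = (G E_t - F G_s)/(2D), Gamma^s_tt = (2G F_t - G G_s - F G_t)/(2D), Gamma^t_ss = (2E F_s - E E_t - F E_s)/(2D), Gamma^t_st = (E G_s - F E_t)/(2D), Gamma^t_tt = (E G_t - 2F F_t + F G_s)/(2D); substitute and cancel common factors

Answer: Gamma_sss = (-900*s^3 + 605*s)/(1217*s^2 + 21), Gamma_sst = (1080*s^3 - 288*s)/(1217*s^2 + 21), Gamma_stt = (-1296*s^3 - 180*s)/(1217*s^2 + 21), Gamma_tss = (-750*s^3 - 1220*s)/(1217*s^2 + 21), Gamma_tst = (900*s^3 + 612*s)/(1217*s^2 + 21), Gamma_ttt = (-1080*s^3 + 288*s)/(1217*s^2 + 21)


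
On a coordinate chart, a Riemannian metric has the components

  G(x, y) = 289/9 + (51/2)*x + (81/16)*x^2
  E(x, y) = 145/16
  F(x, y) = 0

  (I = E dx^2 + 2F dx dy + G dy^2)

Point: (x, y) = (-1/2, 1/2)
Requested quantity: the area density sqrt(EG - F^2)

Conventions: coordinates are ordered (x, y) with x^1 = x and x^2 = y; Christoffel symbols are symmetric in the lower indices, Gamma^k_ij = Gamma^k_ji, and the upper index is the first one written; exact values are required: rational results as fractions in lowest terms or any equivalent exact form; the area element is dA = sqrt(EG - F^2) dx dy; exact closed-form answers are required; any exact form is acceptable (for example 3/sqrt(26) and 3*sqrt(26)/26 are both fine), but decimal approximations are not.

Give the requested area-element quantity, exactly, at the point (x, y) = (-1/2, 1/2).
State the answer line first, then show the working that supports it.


Answer: sqrt(EG - F^2) = 109*sqrt(145)/96

E = 145/16, F = 0, G = 11881/576; EG - F^2 = 1722745/9216


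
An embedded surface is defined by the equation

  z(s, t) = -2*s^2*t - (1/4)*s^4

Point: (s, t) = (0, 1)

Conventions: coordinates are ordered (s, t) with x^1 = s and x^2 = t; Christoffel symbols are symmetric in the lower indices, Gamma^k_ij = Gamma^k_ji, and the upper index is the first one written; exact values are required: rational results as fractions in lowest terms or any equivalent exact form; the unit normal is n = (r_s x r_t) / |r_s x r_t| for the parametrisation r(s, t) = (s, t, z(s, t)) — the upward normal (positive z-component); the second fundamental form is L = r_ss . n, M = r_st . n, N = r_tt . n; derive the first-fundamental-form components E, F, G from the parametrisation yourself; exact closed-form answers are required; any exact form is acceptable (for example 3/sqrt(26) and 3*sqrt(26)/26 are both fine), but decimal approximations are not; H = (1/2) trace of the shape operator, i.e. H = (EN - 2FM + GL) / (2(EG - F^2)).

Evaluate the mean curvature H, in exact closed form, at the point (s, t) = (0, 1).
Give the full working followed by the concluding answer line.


z_s = 0, z_t = 0, z_ss = -4, z_st = 0, z_tt = 0
E = 1, F = 0, G = 1; answer radicand W^2 = 1
unnormalised second-form numerators: l = -4, m = 0, n = 0; L = l/sqrt(1), and similarly M = m/sqrt(W^2), N = n/sqrt(W^2)
H = (E*n - 2*F*m + G*l) / (2*(EG - F^2)*sqrt(W^2)); E*n - 2*F*m + G*l = -4, EG - F^2 = 1, so H = (-2)/sqrt(1)

Answer: H = -2


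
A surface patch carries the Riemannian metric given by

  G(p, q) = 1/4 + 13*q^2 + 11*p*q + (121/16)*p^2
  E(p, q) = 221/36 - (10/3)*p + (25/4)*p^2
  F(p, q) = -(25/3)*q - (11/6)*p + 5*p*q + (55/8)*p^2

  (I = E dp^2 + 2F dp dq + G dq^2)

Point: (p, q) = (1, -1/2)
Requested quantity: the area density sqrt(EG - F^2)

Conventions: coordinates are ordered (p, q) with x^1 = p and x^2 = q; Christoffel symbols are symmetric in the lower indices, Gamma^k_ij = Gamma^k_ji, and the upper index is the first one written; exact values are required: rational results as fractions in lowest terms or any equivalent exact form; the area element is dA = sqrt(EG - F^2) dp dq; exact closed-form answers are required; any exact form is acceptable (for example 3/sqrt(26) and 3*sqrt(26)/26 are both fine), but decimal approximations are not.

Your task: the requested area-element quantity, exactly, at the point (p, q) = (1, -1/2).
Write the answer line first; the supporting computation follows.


Answer: sqrt(EG - F^2) = sqrt(3093)/24

E = 163/18, F = 161/24, G = 89/16; EG - F^2 = 1031/192


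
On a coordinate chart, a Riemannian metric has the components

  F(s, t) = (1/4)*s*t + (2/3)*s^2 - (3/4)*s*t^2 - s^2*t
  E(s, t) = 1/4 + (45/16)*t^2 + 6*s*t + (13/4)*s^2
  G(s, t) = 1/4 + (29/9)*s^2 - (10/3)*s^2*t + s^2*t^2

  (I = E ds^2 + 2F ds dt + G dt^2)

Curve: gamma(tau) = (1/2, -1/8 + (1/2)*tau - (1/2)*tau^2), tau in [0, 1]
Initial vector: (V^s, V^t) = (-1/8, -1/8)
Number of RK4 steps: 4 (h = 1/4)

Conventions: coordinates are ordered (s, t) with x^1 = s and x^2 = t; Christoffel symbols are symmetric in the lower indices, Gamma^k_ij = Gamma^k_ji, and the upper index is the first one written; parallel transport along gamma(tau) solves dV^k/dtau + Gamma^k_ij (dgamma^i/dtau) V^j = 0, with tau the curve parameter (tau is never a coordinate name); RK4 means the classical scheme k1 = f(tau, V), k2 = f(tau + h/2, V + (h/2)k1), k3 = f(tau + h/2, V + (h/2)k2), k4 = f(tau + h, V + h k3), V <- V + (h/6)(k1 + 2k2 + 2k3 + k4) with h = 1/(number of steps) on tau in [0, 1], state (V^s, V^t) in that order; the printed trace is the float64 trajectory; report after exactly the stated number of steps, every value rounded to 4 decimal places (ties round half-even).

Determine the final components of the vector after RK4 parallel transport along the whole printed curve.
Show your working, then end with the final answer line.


gamma'(tau) = (0, 1/2 - tau); f(tau, V)^k = -Gamma^k_ij(gamma(tau)) gamma'^i(tau) V^j; h = 1/4; intermediate values shown to 6 dp
curve data and Christoffel symbols at the stage parameters:
  tau = 0.000000: gamma = (0.500000, -0.125000), gamma' = (0.000000, 0.500000); Gamma_sss = 1.859827, Gamma_sst = 1.236542, Gamma_stt = -2.540950, Gamma_tss = -0.625520, Gamma_tst = 1.382822, Gamma_ttt = 0.000334
  tau = 0.125000: gamma = (0.500000, -0.070312), gamma' = (0.000000, 0.375000); Gamma_sss = 1.795409, Gamma_sst = 1.231877, Gamma_stt = -2.069837, Gamma_tss = -0.805317, Gamma_tst = 1.359991, Gamma_ttt = -0.067167
  tau = 0.250000: gamma = (0.500000, -0.031250), gamma' = (0.000000, 0.250000); Gamma_sss = 1.741217, Gamma_sst = 1.217677, Gamma_stt = -1.797851, Gamma_tss = -0.942009, Gamma_tst = 1.346247, Gamma_ttt = -0.109510
  tau = 0.375000: gamma = (0.500000, -0.007812), gamma' = (0.000000, 0.125000); Gamma_sss = 1.706882, Gamma_sst = 1.206282, Gamma_stt = -1.656071, Gamma_tss = -1.027845, Gamma_tst = 1.338848, Gamma_ttt = -0.132785
  tau = 0.500000: gamma = (0.500000, 0.000000), gamma' = (0.000000, 0.000000); Gamma_sss = 1.695238, Gamma_sst = 1.202116, Gamma_stt = -1.611993, Gamma_tss = -1.057143, Gamma_tst = 1.336508, Gamma_ttt = -0.140212
  tau = 0.625000: gamma = (0.500000, -0.007812), gamma' = (0.000000, -0.125000); Gamma_sss = 1.706882, Gamma_sst = 1.206282, Gamma_stt = -1.656071, Gamma_tss = -1.027845, Gamma_tst = 1.338848, Gamma_ttt = -0.132785
  tau = 0.750000: gamma = (0.500000, -0.031250), gamma' = (0.000000, -0.250000); Gamma_sss = 1.741217, Gamma_sst = 1.217677, Gamma_stt = -1.797851, Gamma_tss = -0.942009, Gamma_tst = 1.346247, Gamma_ttt = -0.109510
  tau = 0.875000: gamma = (0.500000, -0.070312), gamma' = (0.000000, -0.375000); Gamma_sss = 1.795409, Gamma_sst = 1.231877, Gamma_stt = -2.069837, Gamma_tss = -0.805317, Gamma_tst = 1.359991, Gamma_ttt = -0.067167
  tau = 1.000000: gamma = (0.500000, -0.125000), gamma' = (0.000000, -0.500000); Gamma_sss = 1.859827, Gamma_sst = 1.236542, Gamma_stt = -2.540950, Gamma_tss = -0.625520, Gamma_tst = 1.382822, Gamma_ttt = 0.000334
step 0: V^s = -0.1250, V^t = -0.1250
step 1: k1 = (-0.081525, 0.086447), k2 = (-0.026184, 0.066071), k3 = (-0.031357, 0.062478), k4 = (-0.008724, 0.041714); V <- V + (h/6)(k1 + 2k2 + 2k3 + k4): V^s = -0.1336, V^t = -0.1089
step 2: k1 = (-0.008311, 0.041967), k2 = (-0.001172, 0.020804), k3 = (-0.001854, 0.020611), k4 = (0.000000, 0.000000); V <- V + (h/6)(k1 + 2k2 + 2k3 + k4): V^s = -0.1342, V^t = -0.1037
step 3: k1 = (0.000000, 0.000000), k2 = (0.001248, -0.020729), k3 = (0.001808, -0.020660), k4 = (0.008251, -0.042017); V <- V + (h/6)(k1 + 2k2 + 2k3 + k4): V^s = -0.1336, V^t = -0.1089
step 4: k1 = (0.008311, -0.041967), k2 = (0.027419, -0.064707), k3 = (0.030729, -0.063417), k4 = (0.080734, -0.087051); V <- V + (h/6)(k1 + 2k2 + 2k3 + k4): V^s = -0.1250, V^t = -0.1250

Answer: V^s = -0.1250, V^t = -0.1250


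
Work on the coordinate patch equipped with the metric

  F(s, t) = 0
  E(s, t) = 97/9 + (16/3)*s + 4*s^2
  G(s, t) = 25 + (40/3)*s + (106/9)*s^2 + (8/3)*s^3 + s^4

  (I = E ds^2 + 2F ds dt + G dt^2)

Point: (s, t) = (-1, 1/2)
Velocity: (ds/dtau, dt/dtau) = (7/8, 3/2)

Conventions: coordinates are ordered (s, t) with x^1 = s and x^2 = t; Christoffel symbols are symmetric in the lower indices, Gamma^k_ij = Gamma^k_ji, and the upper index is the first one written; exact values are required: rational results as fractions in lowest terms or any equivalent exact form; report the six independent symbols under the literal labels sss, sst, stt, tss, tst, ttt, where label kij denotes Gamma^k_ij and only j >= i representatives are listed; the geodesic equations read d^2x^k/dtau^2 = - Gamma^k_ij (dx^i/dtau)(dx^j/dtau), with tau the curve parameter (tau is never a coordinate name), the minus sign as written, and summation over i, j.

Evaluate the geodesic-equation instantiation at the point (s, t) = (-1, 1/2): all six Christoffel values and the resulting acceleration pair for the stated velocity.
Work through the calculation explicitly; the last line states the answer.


E = 85/9, F = 0, G = 196/9 at the point
E_s = -8/3, E_t = 0, F_s = 0, F_t = 0, G_s = -56/9, G_t = 0
EG - F^2 = 16660/81;  g^inv = (81/16660) * [[196/9, 0], [0, 85/9]]
first-kind symbols [ij,l] = (1/2)(d_i g_jl + d_j g_il - d_l g_ij): [ss,s] = E_s/2 = -4/3, [ss,t] = F_s - E_t/2 = 0, [st,s] = E_t/2 = 0, [st,t] = G_s/2 = -28/9, [tt,s] = F_t - G_s/2 = 28/9, [tt,t] = G_t/2 = 0
Gamma^s_ij = (G*[ij,s] - F*[ij,t])/(EG - F^2), Gamma^t_ij = (E*[ij,t] - F*[ij,s])/(EG - F^2)
Gamma_sss = -12/85, Gamma_sst = 0, Gamma_stt = 28/85, Gamma_tss = 0, Gamma_tst = -1/7, Gamma_ttt = 0
d^2s/dtau^2 = -(Gamma_sss*(7/8)^2 + 2*Gamma_sst*(7/8)*(3/2) + Gamma_stt*(3/2)^2) = -861/1360
d^2t/dtau^2 = -(Gamma_tss*(7/8)^2 + 2*Gamma_tst*(7/8)*(3/2) + Gamma_ttt*(3/2)^2) = 3/8

Answer: Gamma_sss = -12/85, Gamma_sst = 0, Gamma_stt = 28/85, Gamma_tss = 0, Gamma_tst = -1/7, Gamma_ttt = 0; accelerations (d^2s/dtau^2, d^2t/dtau^2) = (-861/1360, 3/8)


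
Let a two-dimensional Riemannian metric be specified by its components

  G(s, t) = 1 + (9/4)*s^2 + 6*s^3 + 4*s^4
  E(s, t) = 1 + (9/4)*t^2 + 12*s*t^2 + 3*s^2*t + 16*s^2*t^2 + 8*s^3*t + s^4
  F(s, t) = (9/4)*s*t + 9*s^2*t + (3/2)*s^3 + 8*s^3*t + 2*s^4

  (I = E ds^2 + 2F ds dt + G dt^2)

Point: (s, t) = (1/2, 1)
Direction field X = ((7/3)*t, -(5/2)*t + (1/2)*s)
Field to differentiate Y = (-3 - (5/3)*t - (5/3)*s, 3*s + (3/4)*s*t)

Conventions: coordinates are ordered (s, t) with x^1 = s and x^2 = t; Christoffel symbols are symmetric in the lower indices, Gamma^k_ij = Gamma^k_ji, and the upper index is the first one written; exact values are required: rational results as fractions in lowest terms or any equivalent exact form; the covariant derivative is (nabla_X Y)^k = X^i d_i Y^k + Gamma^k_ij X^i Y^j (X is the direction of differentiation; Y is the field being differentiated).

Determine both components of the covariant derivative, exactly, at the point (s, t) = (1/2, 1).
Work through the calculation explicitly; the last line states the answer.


E = 241/16, F = 75/16, G = 41/16 at the point
E_s = 75/2, E_t = 105/4, F_s = 155/8, F_t = 35/8, G_s = 35/4, G_t = 0
EG - F^2 = 133/8;  g^inv = (8/133) * [[41/16, -75/16], [-75/16, 241/16]]
first-kind symbols [ij,l] = (1/2)(d_i g_jl + d_j g_il - d_l g_ij): [ss,s] = E_s/2 = 75/4, [ss,t] = F_s - E_t/2 = 25/4, [st,s] = E_t/2 = 105/8, [st,t] = G_s/2 = 35/8, [tt,s] = F_t - G_s/2 = 0, [tt,t] = G_t/2 = 0
Gamma^s_ij = (G*[ij,s] - F*[ij,t])/(EG - F^2), Gamma^t_ij = (E*[ij,t] - F*[ij,s])/(EG - F^2)
Gamma_sss = 150/133, Gamma_sst = 15/19, Gamma_stt = 0, Gamma_tss = 50/133, Gamma_tst = 5/19, Gamma_ttt = 0
X = (7/3, -9/4), Y = (-11/2, 15/8) at the point

Answer: (nabla_X Y)^s = -25/18, (nabla_X Y)^t = 719/96


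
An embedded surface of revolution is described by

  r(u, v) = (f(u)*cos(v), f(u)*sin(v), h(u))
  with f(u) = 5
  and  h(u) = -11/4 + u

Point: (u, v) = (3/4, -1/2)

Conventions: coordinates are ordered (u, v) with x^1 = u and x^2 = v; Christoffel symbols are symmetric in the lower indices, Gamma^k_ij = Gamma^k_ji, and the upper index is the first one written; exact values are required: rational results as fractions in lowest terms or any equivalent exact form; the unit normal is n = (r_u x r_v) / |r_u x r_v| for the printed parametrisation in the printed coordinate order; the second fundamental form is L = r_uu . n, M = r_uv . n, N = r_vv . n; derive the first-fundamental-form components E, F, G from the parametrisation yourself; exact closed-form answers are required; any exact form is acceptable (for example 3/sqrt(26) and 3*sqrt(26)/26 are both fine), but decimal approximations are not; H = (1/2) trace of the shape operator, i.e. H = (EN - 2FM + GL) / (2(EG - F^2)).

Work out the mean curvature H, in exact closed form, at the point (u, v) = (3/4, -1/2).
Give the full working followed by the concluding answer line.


f = 5, f' = 0, f'' = 0, h' = 1, h'' = 0
E = 1, F = 0, G = 25; answer radicand W^2 = 1
unnormalised second-form numerators: l = 0, m = 0, n = 5; L = l/sqrt(1), and similarly M = m/sqrt(W^2), N = n/sqrt(W^2)
H = (E*n - 2*F*m + G*l) / (2*(EG - F^2)*sqrt(W^2)); E*n - 2*F*m + G*l = 5, EG - F^2 = 25, so H = (1/10)/sqrt(1)

Answer: H = 1/10


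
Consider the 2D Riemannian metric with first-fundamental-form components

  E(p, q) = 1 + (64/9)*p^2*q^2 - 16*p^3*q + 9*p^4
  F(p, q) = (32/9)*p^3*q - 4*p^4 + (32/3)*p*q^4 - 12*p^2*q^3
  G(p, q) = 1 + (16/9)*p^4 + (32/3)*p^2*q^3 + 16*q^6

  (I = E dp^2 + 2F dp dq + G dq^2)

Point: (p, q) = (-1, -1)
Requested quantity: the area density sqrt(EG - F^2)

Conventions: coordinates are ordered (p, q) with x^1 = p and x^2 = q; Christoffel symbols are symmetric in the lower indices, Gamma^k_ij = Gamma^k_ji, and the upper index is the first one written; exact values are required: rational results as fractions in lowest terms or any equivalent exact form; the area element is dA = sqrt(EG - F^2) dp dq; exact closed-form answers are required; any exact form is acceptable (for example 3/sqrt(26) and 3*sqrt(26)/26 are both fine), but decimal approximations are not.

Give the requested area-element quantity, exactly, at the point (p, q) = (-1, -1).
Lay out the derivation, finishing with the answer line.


E = 10/9, F = 8/9, G = 73/9; EG - F^2 = 74/9

Answer: sqrt(EG - F^2) = sqrt(74)/3


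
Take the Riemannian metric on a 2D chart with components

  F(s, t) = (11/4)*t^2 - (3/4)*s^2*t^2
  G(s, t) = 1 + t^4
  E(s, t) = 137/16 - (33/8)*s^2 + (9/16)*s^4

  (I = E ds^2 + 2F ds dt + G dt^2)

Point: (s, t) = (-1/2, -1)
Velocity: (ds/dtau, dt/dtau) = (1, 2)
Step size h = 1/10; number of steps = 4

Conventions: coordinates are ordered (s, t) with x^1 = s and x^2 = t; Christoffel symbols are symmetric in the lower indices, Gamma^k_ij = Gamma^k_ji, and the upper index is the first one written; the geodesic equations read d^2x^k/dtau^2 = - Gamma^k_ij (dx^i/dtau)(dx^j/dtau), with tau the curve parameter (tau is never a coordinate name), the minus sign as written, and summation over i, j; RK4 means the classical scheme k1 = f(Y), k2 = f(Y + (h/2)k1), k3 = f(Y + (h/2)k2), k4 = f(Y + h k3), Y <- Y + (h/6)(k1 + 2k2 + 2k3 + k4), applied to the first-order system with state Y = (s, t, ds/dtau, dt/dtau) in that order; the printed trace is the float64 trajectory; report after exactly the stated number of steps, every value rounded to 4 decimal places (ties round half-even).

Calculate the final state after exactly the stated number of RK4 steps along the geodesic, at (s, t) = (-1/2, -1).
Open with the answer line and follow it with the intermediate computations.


Answer: s = 0.0357, t = -0.1675, ds/dtau = 1.5614, dt/dtau = 2.1075

f(Y) = (ds/dtau, dt/dtau, -Gamma^s_ij Y'^i Y'^j, -Gamma^t_ij Y'^i Y'^j) with the Gammas evaluated at the stage position; h = 0.100000; intermediate values shown to 6 dp
step 0: s = -0.5000, t = -1.0000, ds/dtau = 1.0000, dt/dtau = 2.0000
step 1:
  k1: at (s, t) = (-0.500000, -1.000000), (ds/dtau, dt/dtau) = (1.000000, 2.000000); Gamma_sss = 0.224350, Gamma_sst = 0.000000, Gamma_stt = -0.598267, Gamma_tss = 0.087551, Gamma_tst = 0.000000, Gamma_ttt = -0.233470; k1 = (1.000000, 2.000000, 2.168719, 0.846329)
  k2: at (s, t) = (-0.450000, -0.900000), (ds/dtau, dt/dtau) = (1.108436, 2.042316); Gamma_sss = 0.208620, Gamma_sst = 0.000000, Gamma_stt = -0.556320, Gamma_tss = 0.065040, Gamma_tst = 0.000000, Gamma_ttt = -0.173440; k2 = (1.108436, 2.042316, 2.064126, 0.643519)
  k3: at (s, t) = (-0.444578, -0.897884), (ds/dtau, dt/dtau) = (1.103206, 2.032176); Gamma_sss = 0.206082, Gamma_sst = 0.000000, Gamma_stt = -0.554947, Gamma_tss = 0.063858, Gamma_tst = 0.000000, Gamma_ttt = -0.171959; k3 = (1.103206, 2.032176, 2.040970, 0.632426)
  k4: at (s, t) = (-0.389679, -0.796782), (ds/dtau, dt/dtau) = (1.204097, 2.063243); Gamma_sss = 0.184487, Gamma_sst = 0.000000, Gamma_stt = -0.502963, Gamma_tss = 0.044430, Gamma_tst = 0.000000, Gamma_ttt = -0.121130; k4 = (1.204097, 2.063243, 1.873620, 0.451229)
  Y <- Y + (h/6)(k1 + 2k2 + 2k3 + k4): s = -0.3895, t = -0.7965, ds/dtau = 1.2042, dt/dtau = 2.0642
step 2:
  k1: at (s, t) = (-0.389544, -0.796463), (ds/dtau, dt/dtau) = (1.204209, 2.064157); Gamma_sss = 0.184433, Gamma_sst = 0.000000, Gamma_stt = -0.502790, Gamma_tss = 0.044381, Gamma_tst = 0.000000, Gamma_ttt = -0.120988; k1 = (1.204209, 2.064157, 1.874811, 0.451140)
  k2: at (s, t) = (-0.329333, -0.693255), (ds/dtau, dt/dtau) = (1.297949, 2.086714); Gamma_sss = 0.157831, Gamma_sst = 0.000000, Gamma_stt = -0.442985, Gamma_tss = 0.028424, Gamma_tst = 0.000000, Gamma_ttt = -0.079778; k2 = (1.297949, 2.086714, 1.663029, 0.299498)
  k3: at (s, t) = (-0.324646, -0.692127), (ds/dtau, dt/dtau) = (1.287360, 2.079132); Gamma_sss = 0.155518, Gamma_sst = 0.000000, Gamma_stt = -0.442075, Gamma_tss = 0.027892, Gamma_tst = 0.000000, Gamma_ttt = -0.079287; k3 = (1.287360, 2.079132, 1.653257, 0.296514)
  k4: at (s, t) = (-0.260808, -0.588550), (ds/dtau, dt/dtau) = (1.369535, 2.093809); Gamma_sss = 0.125632, Gamma_sst = 0.000000, Gamma_stt = -0.378008, Gamma_tss = 0.016124, Gamma_tst = 0.000000, Gamma_ttt = -0.048514; k4 = (1.369535, 2.093809, 1.421564, 0.182445)
  Y <- Y + (h/6)(k1 + 2k2 + 2k3 + k4): s = -0.2605, t = -0.5883, ds/dtau = 1.3697, dt/dtau = 2.0946
step 3:
  k1: at (s, t) = (-0.260471, -0.588302), (ds/dtau, dt/dtau) = (1.369691, 2.094584); Gamma_sss = 0.125468, Gamma_sst = 0.000000, Gamma_stt = -0.377845, Gamma_tss = 0.016088, Gamma_tst = 0.000000, Gamma_ttt = -0.048450; k1 = (1.369691, 2.094584, 1.422327, 0.182380)
  k2: at (s, t) = (-0.191986, -0.483573), (ds/dtau, dt/dtau) = (1.440808, 2.103703); Gamma_sss = 0.092605, Gamma_sst = 0.000000, Gamma_stt = -0.311002, Gamma_tss = 0.007954, Gamma_tst = 0.000000, Gamma_ttt = -0.026714; k2 = (1.440808, 2.103703, 1.184120, 0.101713)
  k3: at (s, t) = (-0.188431, -0.483117), (ds/dtau, dt/dtau) = (1.428897, 2.099670); Gamma_sss = 0.090866, Gamma_sst = 0.000000, Gamma_stt = -0.310629, Gamma_tss = 0.007788, Gamma_tst = 0.000000, Gamma_ttt = -0.026622; k3 = (1.428897, 2.099670, 1.183919, 0.101466)
  k4: at (s, t) = (-0.117581, -0.378335), (ds/dtau, dt/dtau) = (1.488083, 2.104731); Gamma_sss = 0.056673, Gamma_sst = 0.000000, Gamma_stt = -0.243136, Gamma_tss = 0.002961, Gamma_tst = 0.000000, Gamma_ttt = -0.012703; k4 = (1.488083, 2.104731, 0.951572, 0.049717)
  Y <- Y + (h/6)(k1 + 2k2 + 2k3 + k4): s = -0.1172, t = -0.3782, ds/dtau = 1.4882, dt/dtau = 2.1052
step 4:
  k1: at (s, t) = (-0.117185, -0.378201), (ds/dtau, dt/dtau) = (1.488191, 2.105225); Gamma_sss = 0.056480, Gamma_sst = 0.000000, Gamma_stt = -0.243046, Gamma_tss = 0.002949, Gamma_tst = 0.000000, Gamma_ttt = -0.012689; k1 = (1.488191, 2.105225, 0.952087, 0.049707)
  k2: at (s, t) = (-0.042775, -0.272940), (ds/dtau, dt/dtau) = (1.535795, 2.107711); Gamma_sss = 0.020601, Gamma_sst = 0.000000, Gamma_stt = -0.175272, Gamma_tss = 0.000558, Gamma_tst = 0.000000, Gamma_ttt = -0.004750; k2 = (1.535795, 2.107711, 0.730045, 0.019786)
  k3: at (s, t) = (-0.040395, -0.272815), (ds/dtau, dt/dtau) = (1.524693, 2.106214); Gamma_sss = 0.019454, Gamma_sst = 0.000000, Gamma_stt = -0.175185, Gamma_tss = 0.000527, Gamma_tst = 0.000000, Gamma_ttt = -0.004743; k3 = (1.524693, 2.106214, 0.731922, 0.019818)
  k4: at (s, t) = (0.035285, -0.167579), (ds/dtau, dt/dtau) = (1.561383, 2.107207); Gamma_sss = -0.017001, Gamma_sst = 0.000000, Gamma_stt = -0.107660, Gamma_tss = -0.000174, Gamma_tst = 0.000000, Gamma_ttt = -0.001100; k4 = (1.561383, 2.107207, 0.519494, 0.005307)
  Y <- Y + (h/6)(k1 + 2k2 + 2k3 + k4): s = 0.0357, t = -0.1675, ds/dtau = 1.5614, dt/dtau = 2.1075
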